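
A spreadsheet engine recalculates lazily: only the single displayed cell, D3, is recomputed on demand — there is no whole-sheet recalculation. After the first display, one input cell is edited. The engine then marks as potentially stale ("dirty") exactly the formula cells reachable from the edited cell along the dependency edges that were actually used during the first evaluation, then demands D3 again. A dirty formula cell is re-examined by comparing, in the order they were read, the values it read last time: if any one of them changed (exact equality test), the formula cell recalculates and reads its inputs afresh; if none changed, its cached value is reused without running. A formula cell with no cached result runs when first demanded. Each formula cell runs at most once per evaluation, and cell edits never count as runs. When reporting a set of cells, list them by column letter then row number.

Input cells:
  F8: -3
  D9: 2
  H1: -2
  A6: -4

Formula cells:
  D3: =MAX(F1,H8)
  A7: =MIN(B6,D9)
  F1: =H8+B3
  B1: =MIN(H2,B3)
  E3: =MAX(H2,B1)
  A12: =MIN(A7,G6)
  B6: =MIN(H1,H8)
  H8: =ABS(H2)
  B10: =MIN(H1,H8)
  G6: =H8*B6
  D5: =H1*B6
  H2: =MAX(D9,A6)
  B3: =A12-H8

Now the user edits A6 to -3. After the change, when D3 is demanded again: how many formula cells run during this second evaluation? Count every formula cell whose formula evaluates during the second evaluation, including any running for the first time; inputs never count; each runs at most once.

Formula cells that run: H2 — 1 in total.
Key observation: the change is absorbed at H2 — it re-runs but produces the same value, and the output's value is unchanged.

First evaluation (everything demanded from the output):
  H2 = MAX(2, -4) = 2
  H8 = ABS(2) = 2
  B6 = MIN(-2, 2) = -2
  A7 = MIN(-2, 2) = -2
  G6 = 2 * -2 = -4
  A12 = MIN(-2, -4) = -4
  B3 = -4 - 2 = -6
  F1 = 2 + -6 = -4
  D3 = MAX(-4, 2) = 2

Propagation after the edit:
  H2: runs — A6 -4->-3; result 2 (same value as before).
  H8: checked — values it read are unchanged (H2 unchanged); reused cached 2 without running.
  B6: checked — values it read are unchanged (H1 unchanged, H8 unchanged); reused cached -2 without running.
  A7: checked — values it read are unchanged (B6 unchanged, D9 unchanged); reused cached -2 without running.
  G6: checked — values it read are unchanged (H8 unchanged, B6 unchanged); reused cached -4 without running.
  A12: checked — values it read are unchanged (A7 unchanged, G6 unchanged); reused cached -4 without running.
  B3: checked — values it read are unchanged (A12 unchanged, H8 unchanged); reused cached -6 without running.
  F1: checked — values it read are unchanged (H8 unchanged, B3 unchanged); reused cached -4 without running.
  D3: checked — values it read are unchanged (F1 unchanged, H8 unchanged); reused cached 2 without running.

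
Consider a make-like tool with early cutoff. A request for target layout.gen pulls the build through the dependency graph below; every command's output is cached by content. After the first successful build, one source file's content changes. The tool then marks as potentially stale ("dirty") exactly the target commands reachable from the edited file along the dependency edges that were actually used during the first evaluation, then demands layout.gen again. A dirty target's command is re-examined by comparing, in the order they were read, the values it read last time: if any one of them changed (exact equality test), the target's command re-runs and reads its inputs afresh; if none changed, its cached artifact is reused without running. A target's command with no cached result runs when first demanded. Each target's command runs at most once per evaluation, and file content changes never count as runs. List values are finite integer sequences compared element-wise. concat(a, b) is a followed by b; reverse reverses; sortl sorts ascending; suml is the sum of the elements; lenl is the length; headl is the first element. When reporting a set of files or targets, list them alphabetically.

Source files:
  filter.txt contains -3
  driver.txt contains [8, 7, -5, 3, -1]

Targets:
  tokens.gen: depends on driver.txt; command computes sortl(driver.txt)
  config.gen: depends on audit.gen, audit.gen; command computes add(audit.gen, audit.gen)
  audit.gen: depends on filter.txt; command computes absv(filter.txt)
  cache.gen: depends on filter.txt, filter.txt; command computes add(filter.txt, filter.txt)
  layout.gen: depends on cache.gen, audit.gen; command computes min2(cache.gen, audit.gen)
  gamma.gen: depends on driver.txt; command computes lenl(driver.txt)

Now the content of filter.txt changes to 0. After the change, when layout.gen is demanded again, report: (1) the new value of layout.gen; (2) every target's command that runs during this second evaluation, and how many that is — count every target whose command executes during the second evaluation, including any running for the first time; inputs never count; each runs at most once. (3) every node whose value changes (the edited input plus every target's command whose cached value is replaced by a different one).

Demanding layout.gen again yields 0.
3 target commands run: audit.gen, cache.gen, layout.gen.
The nodes whose values change: audit.gen, cache.gen, filter.txt, layout.gen.

First demand of the output computes:
  audit.gen = absv(-3) = 3
  cache.gen = add(-3, -3) = -6
  layout.gen = min2(-6, 3) = -6

After the edit, cleaning proceeds:
  audit.gen: a read changed (filter.txt -3->0) — executes, giving 0.
  cache.gen: a read changed (filter.txt -3->0; filter.txt -3->0) — executes, giving 0.
  layout.gen: a read changed (cache.gen -6->0; audit.gen 3->0) — executes, giving 0.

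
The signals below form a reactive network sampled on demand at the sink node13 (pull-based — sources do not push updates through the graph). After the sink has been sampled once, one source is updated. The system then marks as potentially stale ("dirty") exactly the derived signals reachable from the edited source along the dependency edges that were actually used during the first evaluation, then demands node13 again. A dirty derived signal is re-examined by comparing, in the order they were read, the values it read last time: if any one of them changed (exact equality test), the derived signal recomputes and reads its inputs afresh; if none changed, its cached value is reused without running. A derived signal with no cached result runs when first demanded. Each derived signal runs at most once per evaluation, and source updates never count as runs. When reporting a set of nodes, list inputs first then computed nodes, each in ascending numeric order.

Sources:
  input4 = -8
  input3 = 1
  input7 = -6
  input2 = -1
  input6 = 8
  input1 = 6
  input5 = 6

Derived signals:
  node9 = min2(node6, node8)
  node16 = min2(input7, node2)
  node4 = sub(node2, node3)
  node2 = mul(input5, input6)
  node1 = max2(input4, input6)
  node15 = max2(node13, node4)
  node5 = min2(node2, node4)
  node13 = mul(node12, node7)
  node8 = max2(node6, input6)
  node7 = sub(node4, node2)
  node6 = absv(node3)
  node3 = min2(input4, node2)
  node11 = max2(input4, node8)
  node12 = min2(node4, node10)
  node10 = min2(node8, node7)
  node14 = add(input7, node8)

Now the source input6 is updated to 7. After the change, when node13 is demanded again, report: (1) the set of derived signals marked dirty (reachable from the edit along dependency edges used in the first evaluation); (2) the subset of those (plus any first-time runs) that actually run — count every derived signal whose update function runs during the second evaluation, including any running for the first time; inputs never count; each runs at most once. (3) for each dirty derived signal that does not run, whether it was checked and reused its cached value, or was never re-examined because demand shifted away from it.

Initial pass — values computed on the first demand:
  node2 = mul(6, 8) = 48
  node3 = min2(-8, 48) = -8
  node4 = sub(48, -8) = 56
  node6 = absv(-8) = 8
  node7 = sub(56, 48) = 8
  node8 = max2(8, 8) = 8
  node10 = min2(8, 8) = 8
  node12 = min2(56, 8) = 8
  node13 = mul(8, 8) = 64

Second demand — change propagation:
  node2: re-runs because input6 8->7; new result 42.
  node3: re-runs because node2 48->42; new result -8 (unchanged).
  node4: re-runs because node2 48->42; new result 50.
  node6: re-examined; everything it read last time is the same (node3 unchanged) — cache 8 kept, no run.
  node7: re-runs because node4 56->50; node2 48->42; new result 8 (unchanged).
  node8: re-runs because input6 8->7; new result 8 (unchanged).
  node10: re-examined; everything it read last time is the same (node8 unchanged, node7 unchanged) — cache 8 kept, no run.
  node12: re-runs because node4 56->50; new result 8 (unchanged).
  node13: re-examined; everything it read last time is the same (node12 unchanged, node7 unchanged) — cache 64 kept, no run.

The important point: at node6 every value read last time is unchanged, so the dirty flag clears without a run.

Dirty set: node2, node3, node4, node6, node7, node8, node10, node12, node13.
Run set: node2, node3, node4, node7, node8, node12 (6 run).
Re-examined without running (cache reused): node6, node10, node13.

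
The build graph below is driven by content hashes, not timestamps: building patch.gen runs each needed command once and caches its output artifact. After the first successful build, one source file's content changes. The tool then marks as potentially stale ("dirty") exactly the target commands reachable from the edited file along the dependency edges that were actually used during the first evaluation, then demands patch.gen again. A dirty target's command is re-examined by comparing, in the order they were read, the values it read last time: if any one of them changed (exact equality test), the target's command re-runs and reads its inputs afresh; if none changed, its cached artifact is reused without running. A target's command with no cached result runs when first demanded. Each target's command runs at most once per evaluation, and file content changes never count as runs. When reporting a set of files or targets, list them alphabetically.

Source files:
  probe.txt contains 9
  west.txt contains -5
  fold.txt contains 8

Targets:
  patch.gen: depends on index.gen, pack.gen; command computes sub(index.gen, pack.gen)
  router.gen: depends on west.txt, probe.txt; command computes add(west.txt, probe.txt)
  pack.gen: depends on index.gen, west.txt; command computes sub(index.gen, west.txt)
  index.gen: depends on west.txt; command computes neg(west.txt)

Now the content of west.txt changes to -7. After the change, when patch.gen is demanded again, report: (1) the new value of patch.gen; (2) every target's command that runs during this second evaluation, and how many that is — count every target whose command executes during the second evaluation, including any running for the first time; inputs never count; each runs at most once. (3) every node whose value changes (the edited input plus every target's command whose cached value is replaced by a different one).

Initial pass — values computed on the first demand:
  index.gen = neg(-5) = 5
  pack.gen = sub(5, -5) = 10
  patch.gen = sub(5, 10) = -5

Second demand — change propagation:
  index.gen: re-runs because west.txt -5->-7; new result 7.
  pack.gen: re-runs because index.gen 5->7; west.txt -5->-7; new result 14.
  patch.gen: re-runs because index.gen 5->7; pack.gen 10->14; new result -7.

patch.gen now evaluates to -7.
Run set: index.gen, pack.gen, patch.gen (3 run).
Changed values: index.gen, pack.gen, patch.gen, west.txt.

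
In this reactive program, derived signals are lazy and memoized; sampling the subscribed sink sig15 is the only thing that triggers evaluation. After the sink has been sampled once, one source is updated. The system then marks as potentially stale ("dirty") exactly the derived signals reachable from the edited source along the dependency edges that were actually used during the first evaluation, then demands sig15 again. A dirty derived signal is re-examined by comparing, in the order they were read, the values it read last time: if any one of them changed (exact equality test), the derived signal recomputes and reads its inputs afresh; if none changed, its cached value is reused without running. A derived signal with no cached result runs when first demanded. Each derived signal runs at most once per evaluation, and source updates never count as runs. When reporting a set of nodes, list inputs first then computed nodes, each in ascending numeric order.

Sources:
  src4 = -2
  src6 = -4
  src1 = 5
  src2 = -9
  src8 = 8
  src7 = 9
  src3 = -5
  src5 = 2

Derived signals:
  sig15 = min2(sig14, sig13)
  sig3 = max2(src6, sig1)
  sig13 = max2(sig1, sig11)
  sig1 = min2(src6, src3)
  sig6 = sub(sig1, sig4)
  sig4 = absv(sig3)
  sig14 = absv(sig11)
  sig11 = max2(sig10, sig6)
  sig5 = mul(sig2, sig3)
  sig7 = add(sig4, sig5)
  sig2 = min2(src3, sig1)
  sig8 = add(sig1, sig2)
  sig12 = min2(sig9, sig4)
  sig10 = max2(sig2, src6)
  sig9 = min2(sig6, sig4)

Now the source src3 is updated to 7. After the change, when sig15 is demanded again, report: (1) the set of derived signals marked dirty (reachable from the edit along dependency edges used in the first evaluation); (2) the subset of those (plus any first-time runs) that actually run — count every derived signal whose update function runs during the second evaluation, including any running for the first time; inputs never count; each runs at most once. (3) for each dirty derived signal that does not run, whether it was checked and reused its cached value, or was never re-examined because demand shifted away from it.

The edit dirties: sig1, sig2, sig3, sig4, sig6, sig10, sig11, sig13, sig14, sig15.
7 derived signals run: sig1, sig2, sig3, sig6, sig10, sig11, sig13.
Cache hits after checking: sig4, sig14, sig15.
Note where the cutoff bites: sig4 is checked, finds nothing changed, and keeps its cache.

First demand of the output computes:
  sig1 = min2(-4, -5) = -5
  sig2 = min2(-5, -5) = -5
  sig3 = max2(-4, -5) = -4
  sig4 = absv(-4) = 4
  sig6 = sub(-5, 4) = -9
  sig10 = max2(-5, -4) = -4
  sig11 = max2(-4, -9) = -4
  sig13 = max2(-5, -4) = -4
  sig14 = absv(-4) = 4
  sig15 = min2(4, -4) = -4

After the edit, cleaning proceeds:
  sig1: a read changed (src3 -5->7) — executes, giving -4.
  sig2: a read changed (src3 -5->7; sig1 -5->-4) — executes, giving -4.
  sig3: a read changed (sig1 -5->-4) — executes, giving -4 — identical to its old value.
  sig4: dirty, but its reads are unchanged (sig3 unchanged); cached 4 stands.
  sig6: a read changed (sig1 -5->-4) — executes, giving -8.
  sig10: a read changed (sig2 -5->-4) — executes, giving -4 — identical to its old value.
  sig11: a read changed (sig6 -9->-8) — executes, giving -4 — identical to its old value.
  sig13: a read changed (sig1 -5->-4) — executes, giving -4 — identical to its old value.
  sig14: dirty, but its reads are unchanged (sig11 unchanged); cached 4 stands.
  sig15: dirty, but its reads are unchanged (sig14 unchanged, sig13 unchanged); cached -4 stands.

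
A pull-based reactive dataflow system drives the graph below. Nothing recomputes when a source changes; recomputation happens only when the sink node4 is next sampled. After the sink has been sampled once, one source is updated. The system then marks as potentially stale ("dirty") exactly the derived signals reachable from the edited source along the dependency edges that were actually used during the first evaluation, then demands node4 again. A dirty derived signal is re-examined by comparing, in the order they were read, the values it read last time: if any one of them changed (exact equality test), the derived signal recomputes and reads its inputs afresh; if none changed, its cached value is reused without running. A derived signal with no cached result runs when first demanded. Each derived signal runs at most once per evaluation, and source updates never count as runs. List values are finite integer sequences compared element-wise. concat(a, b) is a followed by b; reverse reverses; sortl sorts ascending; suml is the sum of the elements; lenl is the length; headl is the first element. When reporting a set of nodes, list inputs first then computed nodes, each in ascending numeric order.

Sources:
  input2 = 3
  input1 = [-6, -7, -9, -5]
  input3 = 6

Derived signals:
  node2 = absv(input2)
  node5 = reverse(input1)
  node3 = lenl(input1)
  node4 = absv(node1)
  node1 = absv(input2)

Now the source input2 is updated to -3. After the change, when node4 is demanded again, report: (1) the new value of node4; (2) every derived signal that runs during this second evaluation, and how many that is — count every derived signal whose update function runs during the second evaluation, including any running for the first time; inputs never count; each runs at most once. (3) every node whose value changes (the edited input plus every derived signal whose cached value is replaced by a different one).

New value of node4: 3.
Derived signals that run: node1 — 1 in total.
Values that change: input2.
Key observation: the change is absorbed at node1 — it re-runs but produces the same value, and the output's value is unchanged.

First evaluation (everything demanded from the output):
  node1 = absv(3) = 3
  node4 = absv(3) = 3

Propagation after the edit:
  node1: runs — input2 3->-3; result 3 (same value as before).
  node4: checked — values it read are unchanged (node1 unchanged); reused cached 3 without running.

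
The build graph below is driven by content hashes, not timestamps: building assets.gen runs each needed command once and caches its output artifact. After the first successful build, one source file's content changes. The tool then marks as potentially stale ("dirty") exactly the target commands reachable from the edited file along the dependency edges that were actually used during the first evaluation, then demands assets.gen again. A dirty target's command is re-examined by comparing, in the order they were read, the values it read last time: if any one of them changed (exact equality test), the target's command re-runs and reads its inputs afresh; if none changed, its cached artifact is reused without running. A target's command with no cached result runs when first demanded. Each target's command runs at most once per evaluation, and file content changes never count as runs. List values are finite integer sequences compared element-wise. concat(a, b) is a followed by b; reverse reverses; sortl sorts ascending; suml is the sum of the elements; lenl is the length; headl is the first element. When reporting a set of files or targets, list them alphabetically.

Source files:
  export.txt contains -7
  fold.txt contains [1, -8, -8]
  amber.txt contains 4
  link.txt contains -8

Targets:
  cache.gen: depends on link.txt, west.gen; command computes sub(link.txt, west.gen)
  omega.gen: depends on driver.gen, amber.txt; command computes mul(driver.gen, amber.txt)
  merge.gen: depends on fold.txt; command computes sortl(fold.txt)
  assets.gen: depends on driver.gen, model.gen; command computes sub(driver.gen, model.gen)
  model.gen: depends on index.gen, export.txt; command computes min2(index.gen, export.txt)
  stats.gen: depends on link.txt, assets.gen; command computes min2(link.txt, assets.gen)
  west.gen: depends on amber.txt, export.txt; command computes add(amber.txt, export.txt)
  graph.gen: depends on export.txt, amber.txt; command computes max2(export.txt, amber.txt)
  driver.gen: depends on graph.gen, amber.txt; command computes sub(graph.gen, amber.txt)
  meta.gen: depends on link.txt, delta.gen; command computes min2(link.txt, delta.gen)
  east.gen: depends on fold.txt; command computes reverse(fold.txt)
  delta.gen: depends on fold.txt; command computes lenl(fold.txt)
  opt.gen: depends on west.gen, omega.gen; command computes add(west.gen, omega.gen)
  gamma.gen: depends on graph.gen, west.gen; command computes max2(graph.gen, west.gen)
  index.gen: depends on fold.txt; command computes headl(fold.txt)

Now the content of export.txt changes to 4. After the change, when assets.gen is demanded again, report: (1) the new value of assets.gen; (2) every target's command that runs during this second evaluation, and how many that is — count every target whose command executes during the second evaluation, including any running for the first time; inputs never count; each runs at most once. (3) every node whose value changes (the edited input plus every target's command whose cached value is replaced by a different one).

Initial pass — values computed on the first demand:
  graph.gen = max2(-7, 4) = 4
  driver.gen = sub(4, 4) = 0
  index.gen = headl([1, -8, -8]) = 1
  model.gen = min2(1, -7) = -7
  assets.gen = sub(0, -7) = 7

Second demand — change propagation:
  graph.gen: re-runs because export.txt -7->4; new result 4 (unchanged).
  driver.gen: re-examined; everything it read last time is the same (graph.gen unchanged, amber.txt unchanged) — cache 0 kept, no run.
  model.gen: re-runs because export.txt -7->4; new result 1.
  assets.gen: re-runs because model.gen -7->1; new result -1.

The important point: at driver.gen every value read last time is unchanged, so the dirty flag clears without a run.

assets.gen now evaluates to -1.
Run set: assets.gen, graph.gen, model.gen (3 run).
Changed values: assets.gen, export.txt, model.gen.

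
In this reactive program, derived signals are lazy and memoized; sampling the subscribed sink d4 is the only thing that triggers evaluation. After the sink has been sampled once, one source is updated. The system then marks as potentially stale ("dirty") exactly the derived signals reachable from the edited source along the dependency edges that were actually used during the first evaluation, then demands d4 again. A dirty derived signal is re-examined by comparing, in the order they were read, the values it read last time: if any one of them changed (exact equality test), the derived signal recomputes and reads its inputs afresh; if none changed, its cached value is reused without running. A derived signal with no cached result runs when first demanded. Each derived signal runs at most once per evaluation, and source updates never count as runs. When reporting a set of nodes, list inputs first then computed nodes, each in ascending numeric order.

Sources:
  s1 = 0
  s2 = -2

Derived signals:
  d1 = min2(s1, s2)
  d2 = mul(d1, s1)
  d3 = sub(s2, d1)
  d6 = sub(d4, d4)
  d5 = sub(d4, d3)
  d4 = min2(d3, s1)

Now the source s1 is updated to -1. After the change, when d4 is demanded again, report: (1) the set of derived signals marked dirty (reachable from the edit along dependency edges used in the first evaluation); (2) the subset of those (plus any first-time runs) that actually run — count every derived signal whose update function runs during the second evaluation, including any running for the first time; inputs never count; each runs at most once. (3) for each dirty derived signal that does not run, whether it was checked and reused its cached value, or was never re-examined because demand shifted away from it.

First demand of the output computes:
  d1 = min2(0, -2) = -2
  d3 = sub(-2, -2) = 0
  d4 = min2(0, 0) = 0

After the edit, cleaning proceeds:
  d1: a read changed (s1 0->-1) — executes, giving -2 — identical to its old value.
  d3: dirty, but its reads are unchanged (s2 unchanged, d1 unchanged); cached 0 stands.
  d4: a read changed (s1 0->-1) — executes, giving -1.

Note where the cutoff bites: d3 is checked, finds nothing changed, and keeps its cache.

The edit dirties: d1, d3, d4.
2 derived signals run: d1, d4.
Cache hits after checking: d3.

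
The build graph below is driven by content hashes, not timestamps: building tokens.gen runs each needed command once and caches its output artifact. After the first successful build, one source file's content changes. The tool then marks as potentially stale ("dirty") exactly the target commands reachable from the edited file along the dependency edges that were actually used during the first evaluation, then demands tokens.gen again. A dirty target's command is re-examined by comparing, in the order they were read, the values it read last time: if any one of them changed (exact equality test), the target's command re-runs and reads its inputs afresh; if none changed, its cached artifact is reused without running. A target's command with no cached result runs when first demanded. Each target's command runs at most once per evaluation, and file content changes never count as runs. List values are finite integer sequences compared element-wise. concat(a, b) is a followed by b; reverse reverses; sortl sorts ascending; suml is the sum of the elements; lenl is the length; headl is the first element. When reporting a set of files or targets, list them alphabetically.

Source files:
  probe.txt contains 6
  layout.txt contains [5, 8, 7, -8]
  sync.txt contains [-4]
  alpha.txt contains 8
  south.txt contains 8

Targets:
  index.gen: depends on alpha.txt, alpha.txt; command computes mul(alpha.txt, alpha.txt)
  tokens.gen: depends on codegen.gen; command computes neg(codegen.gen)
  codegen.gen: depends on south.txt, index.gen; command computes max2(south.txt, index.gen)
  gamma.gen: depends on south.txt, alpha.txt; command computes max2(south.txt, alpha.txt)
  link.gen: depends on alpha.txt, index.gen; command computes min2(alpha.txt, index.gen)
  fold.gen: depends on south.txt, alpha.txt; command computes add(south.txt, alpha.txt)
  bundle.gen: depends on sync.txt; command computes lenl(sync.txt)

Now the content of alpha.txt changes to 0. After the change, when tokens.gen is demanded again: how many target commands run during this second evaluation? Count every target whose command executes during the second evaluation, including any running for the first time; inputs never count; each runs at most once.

Run set: codegen.gen, index.gen, tokens.gen (3 run).

Initial pass — values computed on the first demand:
  index.gen = mul(8, 8) = 64
  codegen.gen = max2(8, 64) = 64
  tokens.gen = neg(64) = -64

Second demand — change propagation:
  index.gen: re-runs because alpha.txt 8->0; alpha.txt 8->0; new result 0.
  codegen.gen: re-runs because index.gen 64->0; new result 8.
  tokens.gen: re-runs because codegen.gen 64->8; new result -8.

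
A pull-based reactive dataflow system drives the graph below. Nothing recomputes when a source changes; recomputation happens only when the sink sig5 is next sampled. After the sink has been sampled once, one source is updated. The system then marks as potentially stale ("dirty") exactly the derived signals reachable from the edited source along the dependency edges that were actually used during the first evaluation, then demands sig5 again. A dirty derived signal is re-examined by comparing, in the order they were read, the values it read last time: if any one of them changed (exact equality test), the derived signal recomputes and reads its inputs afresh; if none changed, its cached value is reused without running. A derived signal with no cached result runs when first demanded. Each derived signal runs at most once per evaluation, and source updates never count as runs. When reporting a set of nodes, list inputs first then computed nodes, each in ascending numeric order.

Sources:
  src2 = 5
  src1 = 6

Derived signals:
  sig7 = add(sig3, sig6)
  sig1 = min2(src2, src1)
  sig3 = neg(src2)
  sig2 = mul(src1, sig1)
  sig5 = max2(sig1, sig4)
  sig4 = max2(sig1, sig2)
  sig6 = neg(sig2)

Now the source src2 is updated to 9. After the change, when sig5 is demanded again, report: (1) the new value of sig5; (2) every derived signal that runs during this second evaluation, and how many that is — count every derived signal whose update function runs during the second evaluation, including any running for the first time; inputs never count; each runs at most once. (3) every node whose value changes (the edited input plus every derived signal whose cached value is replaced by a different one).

First evaluation (everything demanded from the output):
  sig1 = min2(5, 6) = 5
  sig2 = mul(6, 5) = 30
  sig4 = max2(5, 30) = 30
  sig5 = max2(5, 30) = 30

Propagation after the edit:
  sig1: runs — src2 5->9; result 6.
  sig2: runs — sig1 5->6; result 36.
  sig4: runs — sig1 5->6; sig2 30->36; result 36.
  sig5: runs — sig1 5->6; sig4 30->36; result 36.

New value of sig5: 36.
Derived signals that run: sig1, sig2, sig4, sig5 — 4 in total.
Values that change: src2, sig1, sig2, sig4, sig5.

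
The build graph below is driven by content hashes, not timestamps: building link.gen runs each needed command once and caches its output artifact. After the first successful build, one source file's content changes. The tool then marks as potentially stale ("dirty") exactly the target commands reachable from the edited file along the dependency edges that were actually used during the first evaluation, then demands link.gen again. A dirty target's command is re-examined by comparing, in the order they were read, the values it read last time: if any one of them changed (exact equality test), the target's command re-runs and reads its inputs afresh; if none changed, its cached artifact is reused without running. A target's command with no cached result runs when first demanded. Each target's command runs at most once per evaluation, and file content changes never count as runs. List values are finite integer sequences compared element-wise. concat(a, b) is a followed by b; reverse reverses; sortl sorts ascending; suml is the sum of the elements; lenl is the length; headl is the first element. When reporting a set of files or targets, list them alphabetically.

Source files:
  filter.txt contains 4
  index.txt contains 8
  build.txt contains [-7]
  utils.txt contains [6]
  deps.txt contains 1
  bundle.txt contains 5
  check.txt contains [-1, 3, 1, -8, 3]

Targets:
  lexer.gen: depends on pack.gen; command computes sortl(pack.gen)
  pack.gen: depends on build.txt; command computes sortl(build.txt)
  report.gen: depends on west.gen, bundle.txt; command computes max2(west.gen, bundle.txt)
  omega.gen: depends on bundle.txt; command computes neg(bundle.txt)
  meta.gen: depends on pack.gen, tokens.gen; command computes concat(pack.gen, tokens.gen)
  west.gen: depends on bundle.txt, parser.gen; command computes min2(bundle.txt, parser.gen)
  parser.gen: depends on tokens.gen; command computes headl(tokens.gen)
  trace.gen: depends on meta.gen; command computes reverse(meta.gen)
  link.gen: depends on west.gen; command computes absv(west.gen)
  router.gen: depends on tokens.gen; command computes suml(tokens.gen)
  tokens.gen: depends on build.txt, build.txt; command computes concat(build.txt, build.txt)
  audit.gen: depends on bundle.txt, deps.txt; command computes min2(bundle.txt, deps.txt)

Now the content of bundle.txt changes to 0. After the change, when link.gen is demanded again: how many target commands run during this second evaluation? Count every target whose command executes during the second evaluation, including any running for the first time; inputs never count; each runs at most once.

Run set: west.gen (1 run).
The important point: west.gen recomputes to an identical value, and the output ends up unchanged.

Initial pass — values computed on the first demand:
  tokens.gen = concat([-7], [-7]) = [-7, -7]
  parser.gen = headl([-7, -7]) = -7
  west.gen = min2(5, -7) = -7
  link.gen = absv(-7) = 7

Second demand — change propagation:
  west.gen: re-runs because bundle.txt 5->0; new result -7 (unchanged).
  link.gen: re-examined; everything it read last time is the same (west.gen unchanged) — cache 7 kept, no run.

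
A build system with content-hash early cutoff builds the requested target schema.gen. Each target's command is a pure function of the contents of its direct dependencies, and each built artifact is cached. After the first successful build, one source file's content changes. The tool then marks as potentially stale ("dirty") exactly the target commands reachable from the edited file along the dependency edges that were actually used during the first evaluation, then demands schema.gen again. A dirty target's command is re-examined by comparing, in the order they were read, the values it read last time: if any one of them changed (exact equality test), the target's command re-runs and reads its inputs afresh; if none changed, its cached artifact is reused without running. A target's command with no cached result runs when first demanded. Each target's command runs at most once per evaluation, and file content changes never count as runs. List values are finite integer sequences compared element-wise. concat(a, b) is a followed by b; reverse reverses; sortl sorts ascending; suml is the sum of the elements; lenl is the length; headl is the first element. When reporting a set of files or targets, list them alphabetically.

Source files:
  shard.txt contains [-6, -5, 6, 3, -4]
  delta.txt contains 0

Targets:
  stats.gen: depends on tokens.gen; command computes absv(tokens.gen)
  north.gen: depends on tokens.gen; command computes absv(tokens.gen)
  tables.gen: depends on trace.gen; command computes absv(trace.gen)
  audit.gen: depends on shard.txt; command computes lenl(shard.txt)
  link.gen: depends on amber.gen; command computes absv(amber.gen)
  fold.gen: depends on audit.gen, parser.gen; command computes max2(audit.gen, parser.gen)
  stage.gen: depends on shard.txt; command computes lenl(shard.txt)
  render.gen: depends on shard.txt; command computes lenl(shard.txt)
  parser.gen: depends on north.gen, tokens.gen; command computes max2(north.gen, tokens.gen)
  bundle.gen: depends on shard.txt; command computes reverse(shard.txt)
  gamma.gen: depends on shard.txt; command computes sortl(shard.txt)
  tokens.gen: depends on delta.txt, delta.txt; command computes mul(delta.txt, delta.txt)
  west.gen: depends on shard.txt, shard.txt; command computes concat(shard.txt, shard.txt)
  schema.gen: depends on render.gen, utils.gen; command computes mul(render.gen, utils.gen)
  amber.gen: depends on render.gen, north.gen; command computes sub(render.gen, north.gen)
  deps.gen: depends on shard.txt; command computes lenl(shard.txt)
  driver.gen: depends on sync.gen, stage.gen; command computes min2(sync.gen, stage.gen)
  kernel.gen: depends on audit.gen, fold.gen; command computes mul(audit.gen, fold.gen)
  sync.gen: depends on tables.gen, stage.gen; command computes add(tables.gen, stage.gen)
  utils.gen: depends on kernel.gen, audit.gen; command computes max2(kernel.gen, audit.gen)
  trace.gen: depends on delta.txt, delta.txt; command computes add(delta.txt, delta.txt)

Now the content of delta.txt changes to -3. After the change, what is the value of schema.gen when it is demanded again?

New value of schema.gen: 225.

First evaluation (everything demanded from the output):
  audit.gen = lenl([-6, -5, 6, 3, -4]) = 5
  render.gen = lenl([-6, -5, 6, 3, -4]) = 5
  tokens.gen = mul(0, 0) = 0
  north.gen = absv(0) = 0
  parser.gen = max2(0, 0) = 0
  fold.gen = max2(5, 0) = 5
  kernel.gen = mul(5, 5) = 25
  utils.gen = max2(25, 5) = 25
  schema.gen = mul(5, 25) = 125

Propagation after the edit:
  tokens.gen: runs — delta.txt 0->-3; delta.txt 0->-3; result 9.
  north.gen: runs — tokens.gen 0->9; result 9.
  parser.gen: runs — north.gen 0->9; tokens.gen 0->9; result 9.
  fold.gen: runs — parser.gen 0->9; result 9.
  kernel.gen: runs — fold.gen 5->9; result 45.
  utils.gen: runs — kernel.gen 25->45; result 45.
  schema.gen: runs — utils.gen 25->45; result 225.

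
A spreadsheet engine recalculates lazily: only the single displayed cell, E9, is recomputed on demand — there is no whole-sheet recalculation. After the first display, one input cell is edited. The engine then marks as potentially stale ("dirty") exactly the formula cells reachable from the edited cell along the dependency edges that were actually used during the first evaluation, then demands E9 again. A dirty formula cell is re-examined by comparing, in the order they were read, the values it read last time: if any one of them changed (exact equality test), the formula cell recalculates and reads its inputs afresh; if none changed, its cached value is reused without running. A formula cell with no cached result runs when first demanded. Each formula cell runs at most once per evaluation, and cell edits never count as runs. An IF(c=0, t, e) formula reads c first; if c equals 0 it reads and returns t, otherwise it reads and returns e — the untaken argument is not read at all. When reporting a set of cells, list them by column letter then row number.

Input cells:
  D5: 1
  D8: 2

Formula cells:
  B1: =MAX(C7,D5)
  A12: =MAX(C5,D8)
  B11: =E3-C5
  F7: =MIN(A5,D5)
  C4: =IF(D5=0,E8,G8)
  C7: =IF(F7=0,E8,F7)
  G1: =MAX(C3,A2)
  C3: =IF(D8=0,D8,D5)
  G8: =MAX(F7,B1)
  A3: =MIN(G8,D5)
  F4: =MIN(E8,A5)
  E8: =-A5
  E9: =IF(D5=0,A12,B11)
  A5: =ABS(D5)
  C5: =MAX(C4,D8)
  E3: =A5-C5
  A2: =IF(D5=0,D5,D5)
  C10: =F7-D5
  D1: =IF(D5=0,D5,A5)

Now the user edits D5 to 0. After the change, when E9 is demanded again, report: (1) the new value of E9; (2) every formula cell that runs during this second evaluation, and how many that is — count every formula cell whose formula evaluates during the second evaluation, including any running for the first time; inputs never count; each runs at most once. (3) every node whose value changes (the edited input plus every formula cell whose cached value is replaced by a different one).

New value of E9: 2.
Formula cells that run: A5, A12, C4, C5, E8, E9 — 6 in total.
Values that change: A5, C4, D5, E9.
Key observation: a condition flipped, so demand moved to the other branch — B1, B11, C7, E3, F7, G8 are never re-examined.

First evaluation (everything demanded from the output):
  A5 = ABS(1) = 1
  F7 = MIN(1, 1) = 1
  C7 = IF(F7=0: F7=1 -> else branch F7) = 1
  B1 = MAX(1, 1) = 1
  G8 = MAX(1, 1) = 1
  C4 = IF(D5=0: D5=1 -> else branch G8) = 1
  C5 = MAX(1, 2) = 2
  E3 = 1 - 2 = -1
  B11 = -1 - 2 = -3
  E9 = IF(D5=0: D5=1 -> else branch B11) = -3

Propagation after the edit:
  A5: runs — D5 1->0; result 0.
  E8: demanded for the first time — runs, produces 0.
  F7: marked dirty but never re-examined — demand shifted away from it.
  C7: marked dirty but never re-examined — demand shifted away from it.
  B1: marked dirty but never re-examined — demand shifted away from it.
  G8: marked dirty but never re-examined — demand shifted away from it.
  C4: runs — D5 1->0; result 0.
  C5: runs — C4 1->0; result 2 (same value as before).
  A12: demanded for the first time — runs, produces 2.
  E3: marked dirty but never re-examined — demand shifted away from it.
  B11: marked dirty but never re-examined — demand shifted away from it.
  E9: runs — D5 1->0; result 2.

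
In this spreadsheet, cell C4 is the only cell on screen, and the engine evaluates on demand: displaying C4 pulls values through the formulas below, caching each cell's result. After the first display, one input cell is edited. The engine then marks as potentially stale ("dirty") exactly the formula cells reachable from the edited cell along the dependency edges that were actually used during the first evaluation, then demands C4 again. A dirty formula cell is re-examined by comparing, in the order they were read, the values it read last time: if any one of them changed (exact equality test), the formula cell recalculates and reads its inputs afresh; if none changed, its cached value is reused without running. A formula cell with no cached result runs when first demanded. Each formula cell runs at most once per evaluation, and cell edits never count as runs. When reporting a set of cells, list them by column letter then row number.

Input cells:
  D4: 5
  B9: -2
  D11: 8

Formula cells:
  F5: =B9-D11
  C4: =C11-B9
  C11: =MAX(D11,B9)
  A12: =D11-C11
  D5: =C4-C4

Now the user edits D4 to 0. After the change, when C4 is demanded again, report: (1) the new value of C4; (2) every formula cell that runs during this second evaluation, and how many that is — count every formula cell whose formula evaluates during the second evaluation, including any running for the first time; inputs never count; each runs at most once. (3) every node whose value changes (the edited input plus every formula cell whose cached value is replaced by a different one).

C4 now evaluates to 10.
Run set: none (0 run).
Changed values: D4.
The important point: nothing the output needs ever reads D4, so the edit is invisible to it.

Initial pass — values computed on the first demand:
  C11 = MAX(8, -2) = 8
  C4 = 8 - -2 = 10

Second demand — change propagation:
  no demanded computation ever read D4, so the edit dirties nothing and nothing runs.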